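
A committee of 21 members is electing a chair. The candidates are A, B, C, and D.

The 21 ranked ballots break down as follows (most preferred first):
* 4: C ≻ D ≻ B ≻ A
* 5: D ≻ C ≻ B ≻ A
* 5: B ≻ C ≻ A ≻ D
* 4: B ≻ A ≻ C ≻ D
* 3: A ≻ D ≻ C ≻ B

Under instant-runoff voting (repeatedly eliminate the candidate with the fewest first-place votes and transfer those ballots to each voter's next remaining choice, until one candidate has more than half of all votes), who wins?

Round 1: A 3, B 9, C 4, D 5. A eliminated.
Round 2: B 9, C 4, D 8. C eliminated.
Round 3: B 9, D 12. D has a majority (≥11).

D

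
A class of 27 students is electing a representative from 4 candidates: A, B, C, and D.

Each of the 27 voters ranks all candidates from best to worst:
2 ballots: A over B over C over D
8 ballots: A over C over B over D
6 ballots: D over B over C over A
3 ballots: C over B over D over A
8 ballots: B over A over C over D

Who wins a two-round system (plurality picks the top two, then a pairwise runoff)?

B

Round 1 first-place votes: A 10, B 8, C 3, D 6. A and B advance.
Runoff: A is ranked above B on 10 ballots, B above A on 17.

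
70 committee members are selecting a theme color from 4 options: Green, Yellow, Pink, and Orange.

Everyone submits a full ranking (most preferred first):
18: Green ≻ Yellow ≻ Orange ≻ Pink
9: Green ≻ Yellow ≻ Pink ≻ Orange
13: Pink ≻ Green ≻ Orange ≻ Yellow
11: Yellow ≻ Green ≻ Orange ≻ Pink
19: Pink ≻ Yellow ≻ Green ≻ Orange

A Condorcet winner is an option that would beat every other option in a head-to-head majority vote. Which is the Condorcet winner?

Green vs Yellow: 40–30
Green vs Pink: 38–32
Green vs Orange: 70–0
Green beats every other option.

Green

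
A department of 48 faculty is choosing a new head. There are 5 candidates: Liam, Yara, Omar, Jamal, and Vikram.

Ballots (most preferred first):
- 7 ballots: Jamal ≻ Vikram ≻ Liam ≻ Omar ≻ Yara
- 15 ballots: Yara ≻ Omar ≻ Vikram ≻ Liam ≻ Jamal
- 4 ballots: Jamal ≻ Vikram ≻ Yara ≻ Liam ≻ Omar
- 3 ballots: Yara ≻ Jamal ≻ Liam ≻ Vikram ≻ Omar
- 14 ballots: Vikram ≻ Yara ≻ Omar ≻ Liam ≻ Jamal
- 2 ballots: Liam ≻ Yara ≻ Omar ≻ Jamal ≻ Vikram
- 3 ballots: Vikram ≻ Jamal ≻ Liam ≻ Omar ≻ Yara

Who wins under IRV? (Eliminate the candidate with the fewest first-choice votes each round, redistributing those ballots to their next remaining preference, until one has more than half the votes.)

Vikram

Round 1: Liam 2, Yara 18, Omar 0, Jamal 11, Vikram 17. Omar eliminated.
Round 2: Liam 2, Yara 18, Jamal 11, Vikram 17. Liam eliminated.
Round 3: Yara 20, Jamal 11, Vikram 17. Jamal eliminated.
Round 4: Yara 20, Vikram 28. Vikram has a majority (≥25).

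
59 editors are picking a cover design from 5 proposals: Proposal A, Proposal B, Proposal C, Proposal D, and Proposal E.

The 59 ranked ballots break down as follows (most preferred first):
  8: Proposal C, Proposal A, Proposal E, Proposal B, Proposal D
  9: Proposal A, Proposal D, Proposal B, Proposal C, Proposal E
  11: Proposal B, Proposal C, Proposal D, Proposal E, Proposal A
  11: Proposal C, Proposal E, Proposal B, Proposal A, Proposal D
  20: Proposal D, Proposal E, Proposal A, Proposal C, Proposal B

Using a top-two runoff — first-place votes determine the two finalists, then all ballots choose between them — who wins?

Round 1 first-place votes: Proposal A 9, Proposal B 11, Proposal C 19, Proposal D 20, Proposal E 0. Proposal D and Proposal C advance.
Runoff: Proposal D is ranked above Proposal C on 29 ballots, Proposal C above Proposal D on 30.

Proposal C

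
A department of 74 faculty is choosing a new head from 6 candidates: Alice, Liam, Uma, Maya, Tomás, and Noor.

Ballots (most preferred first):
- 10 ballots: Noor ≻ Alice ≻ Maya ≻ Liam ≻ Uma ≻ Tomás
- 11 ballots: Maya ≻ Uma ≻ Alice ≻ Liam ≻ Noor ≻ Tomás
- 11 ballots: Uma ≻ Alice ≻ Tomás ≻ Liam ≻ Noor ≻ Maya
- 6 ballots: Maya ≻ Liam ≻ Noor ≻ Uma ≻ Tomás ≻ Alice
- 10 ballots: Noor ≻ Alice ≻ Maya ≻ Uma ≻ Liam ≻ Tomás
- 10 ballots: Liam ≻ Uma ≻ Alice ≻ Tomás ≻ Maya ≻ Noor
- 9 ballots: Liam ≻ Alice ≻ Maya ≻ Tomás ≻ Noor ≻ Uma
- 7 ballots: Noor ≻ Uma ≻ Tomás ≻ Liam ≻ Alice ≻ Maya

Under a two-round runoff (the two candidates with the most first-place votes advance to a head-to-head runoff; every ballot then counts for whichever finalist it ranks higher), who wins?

Round 1 first-place votes: Alice 0, Liam 19, Uma 11, Maya 17, Tomás 0, Noor 27. Noor and Liam advance.
Runoff: Noor is ranked above Liam on 27 ballots, Liam above Noor on 47.

Liam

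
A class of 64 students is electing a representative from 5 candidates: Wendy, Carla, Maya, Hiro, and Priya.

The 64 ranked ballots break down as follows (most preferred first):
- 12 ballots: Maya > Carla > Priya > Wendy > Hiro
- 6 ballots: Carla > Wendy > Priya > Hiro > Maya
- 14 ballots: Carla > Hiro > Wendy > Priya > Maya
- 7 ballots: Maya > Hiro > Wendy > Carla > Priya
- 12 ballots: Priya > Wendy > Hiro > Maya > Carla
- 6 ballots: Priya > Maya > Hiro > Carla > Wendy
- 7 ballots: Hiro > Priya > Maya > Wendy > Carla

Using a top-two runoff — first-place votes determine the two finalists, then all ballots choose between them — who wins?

Maya

Round 1 first-place votes: Wendy 0, Carla 20, Maya 19, Hiro 7, Priya 18. Carla and Maya advance.
Runoff: Carla is ranked above Maya on 20 ballots, Maya above Carla on 44.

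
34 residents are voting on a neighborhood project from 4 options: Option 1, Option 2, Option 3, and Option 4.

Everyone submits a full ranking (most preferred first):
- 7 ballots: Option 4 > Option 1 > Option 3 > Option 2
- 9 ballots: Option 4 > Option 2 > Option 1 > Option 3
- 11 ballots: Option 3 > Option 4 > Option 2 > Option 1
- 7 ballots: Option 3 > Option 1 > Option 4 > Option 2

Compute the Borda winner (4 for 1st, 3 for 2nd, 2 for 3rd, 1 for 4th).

Option 4

Option 1: 7×3 + 9×2 + 11×1 + 7×3 = 71
Option 2: 7×1 + 9×3 + 11×2 + 7×1 = 63
Option 3: 7×2 + 9×1 + 11×4 + 7×4 = 95
Option 4: 7×4 + 9×4 + 11×3 + 7×2 = 111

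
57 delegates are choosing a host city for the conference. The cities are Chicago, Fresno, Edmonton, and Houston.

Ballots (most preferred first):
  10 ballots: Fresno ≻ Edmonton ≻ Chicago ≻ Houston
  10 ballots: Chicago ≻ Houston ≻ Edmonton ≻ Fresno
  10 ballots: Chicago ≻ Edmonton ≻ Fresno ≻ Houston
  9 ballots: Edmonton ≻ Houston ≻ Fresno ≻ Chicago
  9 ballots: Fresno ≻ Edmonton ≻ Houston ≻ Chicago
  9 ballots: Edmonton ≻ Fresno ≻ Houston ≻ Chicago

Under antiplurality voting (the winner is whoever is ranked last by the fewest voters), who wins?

Edmonton

Last-place votes: Chicago 27, Fresno 10, Edmonton 0, Houston 20.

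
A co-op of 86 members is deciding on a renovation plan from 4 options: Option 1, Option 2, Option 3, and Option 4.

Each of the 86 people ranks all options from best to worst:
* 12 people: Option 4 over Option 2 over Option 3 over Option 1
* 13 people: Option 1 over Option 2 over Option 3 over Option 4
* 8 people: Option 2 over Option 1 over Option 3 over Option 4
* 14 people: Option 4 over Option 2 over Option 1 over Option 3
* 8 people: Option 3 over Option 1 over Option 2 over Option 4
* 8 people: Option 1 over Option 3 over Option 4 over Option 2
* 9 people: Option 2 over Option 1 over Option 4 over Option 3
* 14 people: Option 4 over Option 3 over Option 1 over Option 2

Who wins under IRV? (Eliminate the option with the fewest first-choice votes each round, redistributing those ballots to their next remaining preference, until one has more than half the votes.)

Option 1

Round 1: Option 1 21, Option 2 17, Option 3 8, Option 4 40. Option 3 eliminated.
Round 2: Option 1 29, Option 2 17, Option 4 40. Option 2 eliminated.
Round 3: Option 1 46, Option 4 40. Option 1 has a majority (≥44).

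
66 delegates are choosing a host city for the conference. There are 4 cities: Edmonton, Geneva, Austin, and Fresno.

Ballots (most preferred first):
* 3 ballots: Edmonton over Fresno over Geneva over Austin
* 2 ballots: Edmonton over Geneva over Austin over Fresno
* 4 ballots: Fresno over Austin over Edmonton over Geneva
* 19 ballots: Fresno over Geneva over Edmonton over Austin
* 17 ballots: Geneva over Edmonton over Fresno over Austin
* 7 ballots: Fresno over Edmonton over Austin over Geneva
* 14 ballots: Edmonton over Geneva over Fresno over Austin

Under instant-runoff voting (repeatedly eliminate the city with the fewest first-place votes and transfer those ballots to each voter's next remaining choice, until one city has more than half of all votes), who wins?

Edmonton

Round 1: Edmonton 19, Geneva 17, Austin 0, Fresno 30. Austin eliminated.
Round 2: Edmonton 19, Geneva 17, Fresno 30. Geneva eliminated.
Round 3: Edmonton 36, Fresno 30. Edmonton has a majority (≥34).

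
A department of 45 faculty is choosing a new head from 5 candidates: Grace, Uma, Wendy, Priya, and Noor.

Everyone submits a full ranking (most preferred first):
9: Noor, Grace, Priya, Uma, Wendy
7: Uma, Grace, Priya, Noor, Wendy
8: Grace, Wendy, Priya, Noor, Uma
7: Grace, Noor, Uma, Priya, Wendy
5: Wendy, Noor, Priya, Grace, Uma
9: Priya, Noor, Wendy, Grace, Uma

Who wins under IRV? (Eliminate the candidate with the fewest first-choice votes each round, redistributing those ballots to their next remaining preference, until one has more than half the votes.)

Noor

Round 1: Grace 15, Uma 7, Wendy 5, Priya 9, Noor 9. Wendy eliminated.
Round 2: Grace 15, Uma 7, Priya 9, Noor 14. Uma eliminated.
Round 3: Grace 22, Priya 9, Noor 14. Priya eliminated.
Round 4: Grace 22, Noor 23. Noor has a majority (≥23).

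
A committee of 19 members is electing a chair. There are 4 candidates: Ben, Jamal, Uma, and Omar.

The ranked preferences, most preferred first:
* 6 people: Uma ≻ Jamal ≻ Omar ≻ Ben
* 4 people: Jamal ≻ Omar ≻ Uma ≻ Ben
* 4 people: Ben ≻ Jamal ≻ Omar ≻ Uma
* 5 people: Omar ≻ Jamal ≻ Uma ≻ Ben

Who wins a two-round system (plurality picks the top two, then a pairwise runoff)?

Round 1 first-place votes: Ben 4, Jamal 4, Uma 6, Omar 5. Uma and Omar advance.
Runoff: Uma is ranked above Omar on 6 ballots, Omar above Uma on 13.

Omar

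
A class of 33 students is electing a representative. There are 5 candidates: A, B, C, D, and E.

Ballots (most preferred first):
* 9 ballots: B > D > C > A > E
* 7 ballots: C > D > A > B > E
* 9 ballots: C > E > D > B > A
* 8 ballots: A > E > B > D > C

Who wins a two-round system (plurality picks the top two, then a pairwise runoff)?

Round 1 first-place votes: A 8, B 9, C 16, D 0, E 0. C and B advance.
Runoff: C is ranked above B on 16 ballots, B above C on 17.

B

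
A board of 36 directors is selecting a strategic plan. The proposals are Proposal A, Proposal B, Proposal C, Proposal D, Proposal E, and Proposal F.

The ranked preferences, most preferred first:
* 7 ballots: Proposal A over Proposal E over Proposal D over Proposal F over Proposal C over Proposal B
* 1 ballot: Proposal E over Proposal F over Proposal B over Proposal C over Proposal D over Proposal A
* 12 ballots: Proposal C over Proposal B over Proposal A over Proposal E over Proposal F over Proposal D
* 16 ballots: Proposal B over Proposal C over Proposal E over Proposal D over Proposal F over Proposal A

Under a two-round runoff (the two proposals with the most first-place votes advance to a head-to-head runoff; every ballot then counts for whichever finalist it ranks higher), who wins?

Round 1 first-place votes: Proposal A 7, Proposal B 16, Proposal C 12, Proposal D 0, Proposal E 1, Proposal F 0. Proposal B and Proposal C advance.
Runoff: Proposal B is ranked above Proposal C on 17 ballots, Proposal C above Proposal B on 19.

Proposal C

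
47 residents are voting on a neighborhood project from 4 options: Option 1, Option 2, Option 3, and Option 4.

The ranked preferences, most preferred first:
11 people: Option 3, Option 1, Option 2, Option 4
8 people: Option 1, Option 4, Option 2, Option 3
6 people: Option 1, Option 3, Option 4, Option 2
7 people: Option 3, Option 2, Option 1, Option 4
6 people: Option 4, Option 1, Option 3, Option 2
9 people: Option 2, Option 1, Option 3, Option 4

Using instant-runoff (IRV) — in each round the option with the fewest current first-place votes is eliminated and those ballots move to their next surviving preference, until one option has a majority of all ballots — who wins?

Option 1

Round 1: Option 1 14, Option 2 9, Option 3 18, Option 4 6. Option 4 eliminated.
Round 2: Option 1 20, Option 2 9, Option 3 18. Option 2 eliminated.
Round 3: Option 1 29, Option 3 18. Option 1 has a majority (≥24).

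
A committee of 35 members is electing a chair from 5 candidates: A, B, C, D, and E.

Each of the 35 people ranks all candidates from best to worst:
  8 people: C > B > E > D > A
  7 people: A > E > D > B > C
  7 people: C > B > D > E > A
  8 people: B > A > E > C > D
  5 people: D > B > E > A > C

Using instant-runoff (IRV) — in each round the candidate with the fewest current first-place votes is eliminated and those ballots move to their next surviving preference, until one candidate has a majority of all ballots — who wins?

Round 1: A 7, B 8, C 15, D 5, E 0. E eliminated.
Round 2: A 7, B 8, C 15, D 5. D eliminated.
Round 3: A 7, B 13, C 15. A eliminated.
Round 4: B 20, C 15. B has a majority (≥18).

B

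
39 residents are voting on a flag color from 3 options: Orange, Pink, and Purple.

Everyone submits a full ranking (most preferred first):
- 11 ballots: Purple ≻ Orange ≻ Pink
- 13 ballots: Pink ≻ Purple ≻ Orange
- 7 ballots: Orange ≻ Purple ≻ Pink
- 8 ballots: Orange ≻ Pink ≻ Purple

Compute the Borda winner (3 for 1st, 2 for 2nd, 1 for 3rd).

Purple

Orange: 11×2 + 13×1 + 7×3 + 8×3 = 80
Pink: 11×1 + 13×3 + 7×1 + 8×2 = 73
Purple: 11×3 + 13×2 + 7×2 + 8×1 = 81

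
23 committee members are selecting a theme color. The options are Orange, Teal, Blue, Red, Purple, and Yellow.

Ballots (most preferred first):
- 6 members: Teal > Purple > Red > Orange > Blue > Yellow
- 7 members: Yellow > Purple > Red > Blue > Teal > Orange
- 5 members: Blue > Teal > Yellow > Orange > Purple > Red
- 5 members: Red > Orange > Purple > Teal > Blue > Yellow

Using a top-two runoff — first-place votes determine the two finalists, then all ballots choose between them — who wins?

Round 1 first-place votes: Orange 0, Teal 6, Blue 5, Red 5, Purple 0, Yellow 7. Yellow and Teal advance.
Runoff: Yellow is ranked above Teal on 7 ballots, Teal above Yellow on 16.

Teal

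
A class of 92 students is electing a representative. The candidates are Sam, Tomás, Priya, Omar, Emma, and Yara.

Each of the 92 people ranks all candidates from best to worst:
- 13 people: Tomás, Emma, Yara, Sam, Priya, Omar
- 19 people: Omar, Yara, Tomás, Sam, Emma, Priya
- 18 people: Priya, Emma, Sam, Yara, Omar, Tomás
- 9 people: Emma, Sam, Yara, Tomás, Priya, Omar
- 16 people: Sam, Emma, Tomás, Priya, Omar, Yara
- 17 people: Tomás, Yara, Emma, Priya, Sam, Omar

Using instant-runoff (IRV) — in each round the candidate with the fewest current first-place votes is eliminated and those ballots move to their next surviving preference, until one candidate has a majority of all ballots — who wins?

Round 1: Sam 16, Tomás 30, Priya 18, Omar 19, Emma 9, Yara 0. Yara eliminated.
Round 2: Sam 16, Tomás 30, Priya 18, Omar 19, Emma 9. Emma eliminated.
Round 3: Sam 25, Tomás 30, Priya 18, Omar 19. Priya eliminated.
Round 4: Sam 43, Tomás 30, Omar 19. Omar eliminated.
Round 5: Sam 43, Tomás 49. Tomás has a majority (≥47).

Tomás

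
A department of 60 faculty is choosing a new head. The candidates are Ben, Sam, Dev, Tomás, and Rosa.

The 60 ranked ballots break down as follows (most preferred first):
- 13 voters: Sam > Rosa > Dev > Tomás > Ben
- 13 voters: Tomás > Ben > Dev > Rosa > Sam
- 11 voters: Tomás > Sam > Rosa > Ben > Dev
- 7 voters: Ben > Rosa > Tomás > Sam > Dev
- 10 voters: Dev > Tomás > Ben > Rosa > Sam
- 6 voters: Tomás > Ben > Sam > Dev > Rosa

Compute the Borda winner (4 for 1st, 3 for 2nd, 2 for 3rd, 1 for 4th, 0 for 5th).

Tomás

Ben: 13×0 + 13×3 + 11×1 + 7×4 + 10×2 + 6×3 = 116
Sam: 13×4 + 13×0 + 11×3 + 7×1 + 10×0 + 6×2 = 104
Dev: 13×2 + 13×2 + 11×0 + 7×0 + 10×4 + 6×1 = 98
Tomás: 13×1 + 13×4 + 11×4 + 7×2 + 10×3 + 6×4 = 177
Rosa: 13×3 + 13×1 + 11×2 + 7×3 + 10×1 + 6×0 = 105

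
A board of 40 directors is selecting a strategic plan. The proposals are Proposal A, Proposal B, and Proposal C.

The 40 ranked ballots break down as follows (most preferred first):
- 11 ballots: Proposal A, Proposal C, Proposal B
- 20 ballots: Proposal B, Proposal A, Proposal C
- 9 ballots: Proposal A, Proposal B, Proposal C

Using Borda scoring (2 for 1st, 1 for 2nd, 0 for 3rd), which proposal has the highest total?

Proposal A

Proposal A: 11×2 + 20×1 + 9×2 = 60
Proposal B: 11×0 + 20×2 + 9×1 = 49
Proposal C: 11×1 + 20×0 + 9×0 = 11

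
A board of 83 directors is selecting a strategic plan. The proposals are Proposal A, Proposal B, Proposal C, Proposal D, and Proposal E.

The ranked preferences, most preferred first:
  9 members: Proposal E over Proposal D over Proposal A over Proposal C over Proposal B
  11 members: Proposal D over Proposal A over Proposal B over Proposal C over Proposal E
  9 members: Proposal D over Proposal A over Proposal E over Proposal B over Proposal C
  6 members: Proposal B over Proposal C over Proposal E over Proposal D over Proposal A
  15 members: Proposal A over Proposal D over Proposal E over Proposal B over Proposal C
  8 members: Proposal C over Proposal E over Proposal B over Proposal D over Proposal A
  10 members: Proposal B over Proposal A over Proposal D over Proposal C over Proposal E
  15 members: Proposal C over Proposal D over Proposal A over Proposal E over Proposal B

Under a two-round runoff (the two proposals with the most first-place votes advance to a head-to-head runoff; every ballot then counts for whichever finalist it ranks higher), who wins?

Round 1 first-place votes: Proposal A 15, Proposal B 16, Proposal C 23, Proposal D 20, Proposal E 9. Proposal C and Proposal D advance.
Runoff: Proposal C is ranked above Proposal D on 29 ballots, Proposal D above Proposal C on 54.

Proposal D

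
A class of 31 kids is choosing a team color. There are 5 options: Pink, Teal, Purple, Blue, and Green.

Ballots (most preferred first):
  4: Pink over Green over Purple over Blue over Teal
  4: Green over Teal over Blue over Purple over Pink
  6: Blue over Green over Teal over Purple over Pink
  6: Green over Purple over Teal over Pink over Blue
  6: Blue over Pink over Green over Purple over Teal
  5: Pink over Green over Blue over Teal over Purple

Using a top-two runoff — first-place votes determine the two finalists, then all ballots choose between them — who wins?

Round 1 first-place votes: Pink 9, Teal 0, Purple 0, Blue 12, Green 10. Blue and Green advance.
Runoff: Blue is ranked above Green on 12 ballots, Green above Blue on 19.

Green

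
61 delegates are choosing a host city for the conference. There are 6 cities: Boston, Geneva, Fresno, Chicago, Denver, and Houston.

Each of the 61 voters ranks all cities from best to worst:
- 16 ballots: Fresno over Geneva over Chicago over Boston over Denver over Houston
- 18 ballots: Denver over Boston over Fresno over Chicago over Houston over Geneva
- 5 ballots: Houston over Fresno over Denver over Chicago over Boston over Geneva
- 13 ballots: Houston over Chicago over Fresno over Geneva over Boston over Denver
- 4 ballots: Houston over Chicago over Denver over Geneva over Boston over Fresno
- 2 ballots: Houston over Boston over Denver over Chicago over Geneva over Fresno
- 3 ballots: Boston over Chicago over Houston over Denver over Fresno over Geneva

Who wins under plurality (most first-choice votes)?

First-place votes: Boston 3, Geneva 0, Fresno 16, Chicago 0, Denver 18, Houston 24.

Houston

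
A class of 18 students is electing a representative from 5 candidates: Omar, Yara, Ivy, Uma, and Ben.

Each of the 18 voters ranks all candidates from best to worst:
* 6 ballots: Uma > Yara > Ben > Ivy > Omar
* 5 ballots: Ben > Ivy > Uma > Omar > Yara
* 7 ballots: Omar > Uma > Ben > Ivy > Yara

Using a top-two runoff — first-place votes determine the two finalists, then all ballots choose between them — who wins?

Round 1 first-place votes: Omar 7, Yara 0, Ivy 0, Uma 6, Ben 5. Omar and Uma advance.
Runoff: Omar is ranked above Uma on 7 ballots, Uma above Omar on 11.

Uma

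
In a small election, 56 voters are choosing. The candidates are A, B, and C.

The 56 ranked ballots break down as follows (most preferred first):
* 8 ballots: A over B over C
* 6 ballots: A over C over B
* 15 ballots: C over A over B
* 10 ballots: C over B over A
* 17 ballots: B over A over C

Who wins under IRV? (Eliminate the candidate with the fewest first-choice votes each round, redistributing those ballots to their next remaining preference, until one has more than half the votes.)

Round 1: A 14, B 17, C 25. A eliminated.
Round 2: B 25, C 31. C has a majority (≥29).

C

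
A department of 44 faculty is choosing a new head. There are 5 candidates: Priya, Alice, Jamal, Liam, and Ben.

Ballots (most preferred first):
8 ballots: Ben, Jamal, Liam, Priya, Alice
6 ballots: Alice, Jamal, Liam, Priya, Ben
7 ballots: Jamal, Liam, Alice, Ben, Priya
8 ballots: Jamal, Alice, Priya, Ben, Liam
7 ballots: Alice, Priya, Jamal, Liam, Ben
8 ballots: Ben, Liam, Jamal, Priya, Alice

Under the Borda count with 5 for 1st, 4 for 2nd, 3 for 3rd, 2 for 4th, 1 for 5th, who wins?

Priya: 8×2 + 6×2 + 7×1 + 8×3 + 7×4 + 8×2 = 103
Alice: 8×1 + 6×5 + 7×3 + 8×4 + 7×5 + 8×1 = 134
Jamal: 8×4 + 6×4 + 7×5 + 8×5 + 7×3 + 8×3 = 176
Liam: 8×3 + 6×3 + 7×4 + 8×1 + 7×2 + 8×4 = 124
Ben: 8×5 + 6×1 + 7×2 + 8×2 + 7×1 + 8×5 = 123

Jamal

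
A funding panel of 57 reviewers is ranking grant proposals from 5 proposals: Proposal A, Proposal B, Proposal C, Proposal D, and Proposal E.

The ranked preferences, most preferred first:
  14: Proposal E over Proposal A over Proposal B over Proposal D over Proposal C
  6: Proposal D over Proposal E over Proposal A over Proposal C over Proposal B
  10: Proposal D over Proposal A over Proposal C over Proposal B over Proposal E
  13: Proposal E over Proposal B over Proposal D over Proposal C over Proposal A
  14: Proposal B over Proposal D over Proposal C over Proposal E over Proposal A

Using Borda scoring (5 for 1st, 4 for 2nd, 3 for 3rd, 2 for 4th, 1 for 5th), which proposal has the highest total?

Proposal D

Proposal A: 14×4 + 6×3 + 10×4 + 13×1 + 14×1 = 141
Proposal B: 14×3 + 6×1 + 10×2 + 13×4 + 14×5 = 190
Proposal C: 14×1 + 6×2 + 10×3 + 13×2 + 14×3 = 124
Proposal D: 14×2 + 6×5 + 10×5 + 13×3 + 14×4 = 203
Proposal E: 14×5 + 6×4 + 10×1 + 13×5 + 14×2 = 197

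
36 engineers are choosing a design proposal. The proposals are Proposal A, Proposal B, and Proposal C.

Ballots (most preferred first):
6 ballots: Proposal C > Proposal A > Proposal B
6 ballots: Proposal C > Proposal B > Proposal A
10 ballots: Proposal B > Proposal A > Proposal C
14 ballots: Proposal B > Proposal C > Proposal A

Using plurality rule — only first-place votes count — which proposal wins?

Proposal B

First-place votes: Proposal A 0, Proposal B 24, Proposal C 12.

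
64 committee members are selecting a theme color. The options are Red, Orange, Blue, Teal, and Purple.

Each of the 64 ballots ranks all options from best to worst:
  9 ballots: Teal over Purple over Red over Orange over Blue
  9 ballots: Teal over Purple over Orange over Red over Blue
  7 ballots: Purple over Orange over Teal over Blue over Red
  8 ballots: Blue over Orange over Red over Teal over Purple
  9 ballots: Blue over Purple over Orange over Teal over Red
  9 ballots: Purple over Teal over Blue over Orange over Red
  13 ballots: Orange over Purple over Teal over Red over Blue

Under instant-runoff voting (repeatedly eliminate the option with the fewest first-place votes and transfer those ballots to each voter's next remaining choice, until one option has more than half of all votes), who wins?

Round 1: Red 0, Orange 13, Blue 17, Teal 18, Purple 16. Red eliminated.
Round 2: Orange 13, Blue 17, Teal 18, Purple 16. Orange eliminated.
Round 3: Blue 17, Teal 18, Purple 29. Blue eliminated.
Round 4: Teal 26, Purple 38. Purple has a majority (≥33).

Purple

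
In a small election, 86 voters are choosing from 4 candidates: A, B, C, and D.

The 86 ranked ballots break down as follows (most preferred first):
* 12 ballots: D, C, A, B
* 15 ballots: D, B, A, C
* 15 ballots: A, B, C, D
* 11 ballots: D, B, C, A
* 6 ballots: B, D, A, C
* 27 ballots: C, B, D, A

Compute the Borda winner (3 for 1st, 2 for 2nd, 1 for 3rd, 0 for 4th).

B

A: 12×1 + 15×1 + 15×3 + 11×0 + 6×1 + 27×0 = 78
B: 12×0 + 15×2 + 15×2 + 11×2 + 6×3 + 27×2 = 154
C: 12×2 + 15×0 + 15×1 + 11×1 + 6×0 + 27×3 = 131
D: 12×3 + 15×3 + 15×0 + 11×3 + 6×2 + 27×1 = 153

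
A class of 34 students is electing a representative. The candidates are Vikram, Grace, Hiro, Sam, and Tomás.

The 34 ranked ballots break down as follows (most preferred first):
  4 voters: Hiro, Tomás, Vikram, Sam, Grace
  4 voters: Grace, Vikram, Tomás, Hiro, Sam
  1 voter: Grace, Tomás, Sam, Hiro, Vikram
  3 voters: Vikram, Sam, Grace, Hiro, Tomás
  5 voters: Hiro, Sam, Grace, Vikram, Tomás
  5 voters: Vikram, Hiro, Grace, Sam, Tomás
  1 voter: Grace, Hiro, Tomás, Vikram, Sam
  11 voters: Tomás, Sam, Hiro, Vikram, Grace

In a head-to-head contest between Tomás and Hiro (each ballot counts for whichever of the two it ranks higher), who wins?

Tomás is ranked above Hiro on 16 ballots; Hiro above Tomás on 18.

Hiro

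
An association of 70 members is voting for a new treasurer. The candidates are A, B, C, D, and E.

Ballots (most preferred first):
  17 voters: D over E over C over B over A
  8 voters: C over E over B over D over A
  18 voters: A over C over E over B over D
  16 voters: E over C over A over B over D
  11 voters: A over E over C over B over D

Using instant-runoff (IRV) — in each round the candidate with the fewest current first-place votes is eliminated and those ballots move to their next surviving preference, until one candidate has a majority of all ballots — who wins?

Round 1: A 29, B 0, C 8, D 17, E 16. B eliminated.
Round 2: A 29, C 8, D 17, E 16. C eliminated.
Round 3: A 29, D 17, E 24. D eliminated.
Round 4: A 29, E 41. E has a majority (≥36).

E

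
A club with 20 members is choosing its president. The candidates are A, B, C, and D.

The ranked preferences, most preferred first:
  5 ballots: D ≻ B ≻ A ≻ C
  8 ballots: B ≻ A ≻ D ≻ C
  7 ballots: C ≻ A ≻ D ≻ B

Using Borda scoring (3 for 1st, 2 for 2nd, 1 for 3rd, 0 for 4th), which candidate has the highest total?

A: 5×1 + 8×2 + 7×2 = 35
B: 5×2 + 8×3 + 7×0 = 34
C: 5×0 + 8×0 + 7×3 = 21
D: 5×3 + 8×1 + 7×1 = 30

A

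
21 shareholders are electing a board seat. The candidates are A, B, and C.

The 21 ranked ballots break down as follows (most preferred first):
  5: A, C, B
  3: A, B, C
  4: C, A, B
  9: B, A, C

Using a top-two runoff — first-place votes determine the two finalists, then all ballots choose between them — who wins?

A

Round 1 first-place votes: A 8, B 9, C 4. B and A advance.
Runoff: B is ranked above A on 9 ballots, A above B on 12.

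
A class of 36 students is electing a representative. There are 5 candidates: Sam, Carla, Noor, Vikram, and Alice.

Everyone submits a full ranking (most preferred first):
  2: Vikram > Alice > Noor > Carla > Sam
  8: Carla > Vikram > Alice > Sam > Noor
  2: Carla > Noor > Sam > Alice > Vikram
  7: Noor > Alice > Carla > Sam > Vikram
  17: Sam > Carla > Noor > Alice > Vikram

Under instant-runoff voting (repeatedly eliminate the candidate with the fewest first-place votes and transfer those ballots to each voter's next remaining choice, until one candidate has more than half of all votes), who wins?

Round 1: Sam 17, Carla 10, Noor 7, Vikram 2, Alice 0. Alice eliminated.
Round 2: Sam 17, Carla 10, Noor 7, Vikram 2. Vikram eliminated.
Round 3: Sam 17, Carla 10, Noor 9. Noor eliminated.
Round 4: Sam 17, Carla 19. Carla has a majority (≥19).

Carla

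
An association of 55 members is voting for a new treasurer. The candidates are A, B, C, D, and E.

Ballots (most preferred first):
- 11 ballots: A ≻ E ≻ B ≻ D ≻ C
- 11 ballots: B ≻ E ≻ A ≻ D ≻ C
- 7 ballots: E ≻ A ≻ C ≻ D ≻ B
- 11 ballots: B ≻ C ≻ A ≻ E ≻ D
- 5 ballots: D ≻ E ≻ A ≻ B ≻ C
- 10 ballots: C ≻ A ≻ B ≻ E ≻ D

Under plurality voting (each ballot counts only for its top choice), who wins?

B

First-place votes: A 11, B 22, C 10, D 5, E 7.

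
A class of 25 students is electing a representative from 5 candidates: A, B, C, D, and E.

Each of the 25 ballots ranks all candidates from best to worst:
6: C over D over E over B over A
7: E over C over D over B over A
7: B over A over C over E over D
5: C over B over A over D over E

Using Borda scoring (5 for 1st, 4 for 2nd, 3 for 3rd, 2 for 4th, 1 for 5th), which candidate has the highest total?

A: 6×1 + 7×1 + 7×4 + 5×3 = 56
B: 6×2 + 7×2 + 7×5 + 5×4 = 81
C: 6×5 + 7×4 + 7×3 + 5×5 = 104
D: 6×4 + 7×3 + 7×1 + 5×2 = 62
E: 6×3 + 7×5 + 7×2 + 5×1 = 72

C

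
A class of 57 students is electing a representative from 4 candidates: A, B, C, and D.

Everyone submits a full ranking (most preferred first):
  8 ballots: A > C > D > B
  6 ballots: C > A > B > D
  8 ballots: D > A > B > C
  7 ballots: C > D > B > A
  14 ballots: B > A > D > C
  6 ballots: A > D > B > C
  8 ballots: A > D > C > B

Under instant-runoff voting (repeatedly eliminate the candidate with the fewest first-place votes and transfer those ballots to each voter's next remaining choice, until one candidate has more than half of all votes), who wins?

A

Round 1: A 22, B 14, C 13, D 8. D eliminated.
Round 2: A 30, B 14, C 13. A has a majority (≥29).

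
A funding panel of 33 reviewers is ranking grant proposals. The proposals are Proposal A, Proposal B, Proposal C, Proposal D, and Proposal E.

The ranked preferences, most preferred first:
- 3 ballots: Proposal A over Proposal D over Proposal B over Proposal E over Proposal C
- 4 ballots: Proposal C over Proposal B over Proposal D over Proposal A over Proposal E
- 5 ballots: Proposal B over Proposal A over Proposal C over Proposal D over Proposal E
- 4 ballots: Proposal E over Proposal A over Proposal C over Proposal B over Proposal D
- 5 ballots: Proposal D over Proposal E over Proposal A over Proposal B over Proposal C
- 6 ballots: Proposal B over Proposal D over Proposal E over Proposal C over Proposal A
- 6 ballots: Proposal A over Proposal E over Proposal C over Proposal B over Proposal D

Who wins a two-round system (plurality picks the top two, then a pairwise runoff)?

Round 1 first-place votes: Proposal A 9, Proposal B 11, Proposal C 4, Proposal D 5, Proposal E 4. Proposal B and Proposal A advance.
Runoff: Proposal B is ranked above Proposal A on 15 ballots, Proposal A above Proposal B on 18.

Proposal A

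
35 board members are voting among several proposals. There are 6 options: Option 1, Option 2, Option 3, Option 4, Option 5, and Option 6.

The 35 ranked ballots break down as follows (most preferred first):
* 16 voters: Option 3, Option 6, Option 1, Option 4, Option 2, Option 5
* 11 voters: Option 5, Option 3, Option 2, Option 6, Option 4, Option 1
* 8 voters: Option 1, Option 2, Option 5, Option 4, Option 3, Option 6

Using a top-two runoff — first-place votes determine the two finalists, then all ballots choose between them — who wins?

Option 5

Round 1 first-place votes: Option 1 8, Option 2 0, Option 3 16, Option 4 0, Option 5 11, Option 6 0. Option 3 and Option 5 advance.
Runoff: Option 3 is ranked above Option 5 on 16 ballots, Option 5 above Option 3 on 19.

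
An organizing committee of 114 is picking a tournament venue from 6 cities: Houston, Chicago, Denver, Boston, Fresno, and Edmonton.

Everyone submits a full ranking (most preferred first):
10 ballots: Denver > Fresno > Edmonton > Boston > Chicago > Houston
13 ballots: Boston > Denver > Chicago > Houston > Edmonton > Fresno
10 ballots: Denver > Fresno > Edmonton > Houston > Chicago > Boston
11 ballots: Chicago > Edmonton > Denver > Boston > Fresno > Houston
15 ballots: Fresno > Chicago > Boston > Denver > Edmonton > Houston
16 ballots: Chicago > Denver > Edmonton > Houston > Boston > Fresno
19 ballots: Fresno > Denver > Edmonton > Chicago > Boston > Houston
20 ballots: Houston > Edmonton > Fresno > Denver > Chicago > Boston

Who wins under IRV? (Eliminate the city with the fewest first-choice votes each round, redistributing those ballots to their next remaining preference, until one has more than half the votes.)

Round 1: Houston 20, Chicago 27, Denver 20, Boston 13, Fresno 34, Edmonton 0. Edmonton eliminated.
Round 2: Houston 20, Chicago 27, Denver 20, Boston 13, Fresno 34. Boston eliminated.
Round 3: Houston 20, Chicago 27, Denver 33, Fresno 34. Houston eliminated.
Round 4: Chicago 27, Denver 33, Fresno 54. Chicago eliminated.
Round 5: Denver 60, Fresno 54. Denver has a majority (≥58).

Denver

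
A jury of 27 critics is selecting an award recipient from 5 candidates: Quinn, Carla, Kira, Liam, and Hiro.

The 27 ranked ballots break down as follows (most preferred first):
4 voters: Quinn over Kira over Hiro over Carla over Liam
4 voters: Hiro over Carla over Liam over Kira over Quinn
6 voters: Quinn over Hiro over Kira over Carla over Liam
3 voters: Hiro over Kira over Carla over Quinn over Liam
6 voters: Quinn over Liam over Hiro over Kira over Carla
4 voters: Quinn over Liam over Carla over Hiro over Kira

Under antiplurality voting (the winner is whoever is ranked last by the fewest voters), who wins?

Last-place votes: Quinn 4, Carla 6, Kira 4, Liam 13, Hiro 0.

Hiro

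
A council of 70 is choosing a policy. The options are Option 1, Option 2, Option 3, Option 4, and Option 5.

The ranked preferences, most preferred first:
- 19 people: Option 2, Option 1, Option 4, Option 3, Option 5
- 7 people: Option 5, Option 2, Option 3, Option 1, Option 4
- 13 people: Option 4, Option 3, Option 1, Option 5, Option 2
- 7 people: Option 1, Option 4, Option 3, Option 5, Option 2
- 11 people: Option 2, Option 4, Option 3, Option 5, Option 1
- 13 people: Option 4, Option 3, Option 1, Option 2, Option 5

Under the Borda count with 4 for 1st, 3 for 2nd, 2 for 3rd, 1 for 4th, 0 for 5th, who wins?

Option 4

Option 1: 19×3 + 7×1 + 13×2 + 7×4 + 11×0 + 13×2 = 144
Option 2: 19×4 + 7×3 + 13×0 + 7×0 + 11×4 + 13×1 = 154
Option 3: 19×1 + 7×2 + 13×3 + 7×2 + 11×2 + 13×3 = 147
Option 4: 19×2 + 7×0 + 13×4 + 7×3 + 11×3 + 13×4 = 196
Option 5: 19×0 + 7×4 + 13×1 + 7×1 + 11×1 + 13×0 = 59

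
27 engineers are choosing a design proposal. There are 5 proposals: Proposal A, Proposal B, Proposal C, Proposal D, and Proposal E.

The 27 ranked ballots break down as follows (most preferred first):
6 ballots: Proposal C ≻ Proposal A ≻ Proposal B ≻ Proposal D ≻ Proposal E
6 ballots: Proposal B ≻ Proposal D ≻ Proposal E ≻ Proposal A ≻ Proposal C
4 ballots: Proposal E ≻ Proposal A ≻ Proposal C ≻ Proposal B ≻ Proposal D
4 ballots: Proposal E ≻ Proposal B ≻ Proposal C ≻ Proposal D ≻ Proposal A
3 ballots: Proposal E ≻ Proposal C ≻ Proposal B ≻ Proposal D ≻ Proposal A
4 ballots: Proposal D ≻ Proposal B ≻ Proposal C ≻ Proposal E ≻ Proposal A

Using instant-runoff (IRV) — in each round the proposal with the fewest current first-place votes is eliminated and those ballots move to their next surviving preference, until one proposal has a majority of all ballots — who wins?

Proposal B

Round 1: Proposal A 0, Proposal B 6, Proposal C 6, Proposal D 4, Proposal E 11. Proposal A eliminated.
Round 2: Proposal B 6, Proposal C 6, Proposal D 4, Proposal E 11. Proposal D eliminated.
Round 3: Proposal B 10, Proposal C 6, Proposal E 11. Proposal C eliminated.
Round 4: Proposal B 16, Proposal E 11. Proposal B has a majority (≥14).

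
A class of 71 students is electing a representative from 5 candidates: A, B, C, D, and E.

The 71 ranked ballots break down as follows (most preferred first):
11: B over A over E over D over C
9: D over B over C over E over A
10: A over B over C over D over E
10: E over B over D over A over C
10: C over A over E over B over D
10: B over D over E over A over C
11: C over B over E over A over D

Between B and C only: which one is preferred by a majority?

B

B is ranked above C on 50 ballots; C above B on 21.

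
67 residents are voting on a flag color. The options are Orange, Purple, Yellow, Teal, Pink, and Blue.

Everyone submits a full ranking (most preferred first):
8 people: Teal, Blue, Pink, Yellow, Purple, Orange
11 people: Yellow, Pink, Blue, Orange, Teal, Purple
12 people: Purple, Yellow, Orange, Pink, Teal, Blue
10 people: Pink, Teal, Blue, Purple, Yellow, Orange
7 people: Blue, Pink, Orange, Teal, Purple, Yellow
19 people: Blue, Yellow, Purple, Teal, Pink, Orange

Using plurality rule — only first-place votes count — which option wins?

Blue

First-place votes: Orange 0, Purple 12, Yellow 11, Teal 8, Pink 10, Blue 26.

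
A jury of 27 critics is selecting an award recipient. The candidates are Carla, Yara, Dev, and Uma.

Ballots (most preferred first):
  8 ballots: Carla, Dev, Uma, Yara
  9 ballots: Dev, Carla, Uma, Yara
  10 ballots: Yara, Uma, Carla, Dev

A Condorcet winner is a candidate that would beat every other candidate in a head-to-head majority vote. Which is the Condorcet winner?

Carla vs Yara: 17–10
Carla vs Dev: 18–9
Carla vs Uma: 17–10
Carla beats every other candidate.

Carla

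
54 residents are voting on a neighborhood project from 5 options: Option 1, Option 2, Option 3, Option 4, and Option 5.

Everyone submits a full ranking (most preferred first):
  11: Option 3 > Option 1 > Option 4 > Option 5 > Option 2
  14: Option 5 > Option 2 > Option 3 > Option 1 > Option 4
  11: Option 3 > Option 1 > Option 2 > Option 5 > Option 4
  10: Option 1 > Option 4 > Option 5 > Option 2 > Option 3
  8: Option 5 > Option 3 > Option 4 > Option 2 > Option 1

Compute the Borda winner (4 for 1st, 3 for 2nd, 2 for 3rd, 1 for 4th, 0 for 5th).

Option 1: 11×3 + 14×1 + 11×3 + 10×4 + 8×0 = 120
Option 2: 11×0 + 14×3 + 11×2 + 10×1 + 8×1 = 82
Option 3: 11×4 + 14×2 + 11×4 + 10×0 + 8×3 = 140
Option 4: 11×2 + 14×0 + 11×0 + 10×3 + 8×2 = 68
Option 5: 11×1 + 14×4 + 11×1 + 10×2 + 8×4 = 130

Option 3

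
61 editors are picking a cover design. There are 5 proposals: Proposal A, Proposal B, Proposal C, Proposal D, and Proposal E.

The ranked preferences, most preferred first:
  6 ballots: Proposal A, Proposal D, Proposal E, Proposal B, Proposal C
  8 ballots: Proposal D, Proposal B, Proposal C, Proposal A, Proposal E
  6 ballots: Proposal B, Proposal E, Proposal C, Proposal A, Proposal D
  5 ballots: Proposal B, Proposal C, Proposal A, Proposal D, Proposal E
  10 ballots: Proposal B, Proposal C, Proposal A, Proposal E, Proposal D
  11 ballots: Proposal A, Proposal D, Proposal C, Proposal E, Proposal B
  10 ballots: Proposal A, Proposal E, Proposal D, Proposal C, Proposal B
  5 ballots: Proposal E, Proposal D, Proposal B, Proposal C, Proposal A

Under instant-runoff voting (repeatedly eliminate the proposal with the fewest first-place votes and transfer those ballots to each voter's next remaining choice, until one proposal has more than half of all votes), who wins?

Proposal B

Round 1: Proposal A 27, Proposal B 21, Proposal C 0, Proposal D 8, Proposal E 5. Proposal C eliminated.
Round 2: Proposal A 27, Proposal B 21, Proposal D 8, Proposal E 5. Proposal E eliminated.
Round 3: Proposal A 27, Proposal B 21, Proposal D 13. Proposal D eliminated.
Round 4: Proposal A 27, Proposal B 34. Proposal B has a majority (≥31).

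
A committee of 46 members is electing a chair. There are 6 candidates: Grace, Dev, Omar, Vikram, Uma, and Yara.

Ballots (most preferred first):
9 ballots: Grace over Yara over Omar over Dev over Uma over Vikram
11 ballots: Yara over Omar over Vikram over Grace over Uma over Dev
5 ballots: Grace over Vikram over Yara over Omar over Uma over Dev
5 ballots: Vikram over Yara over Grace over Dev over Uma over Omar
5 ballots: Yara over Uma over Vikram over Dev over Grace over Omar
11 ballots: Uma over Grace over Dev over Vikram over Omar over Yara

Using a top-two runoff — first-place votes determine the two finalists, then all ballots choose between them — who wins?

Round 1 first-place votes: Grace 14, Dev 0, Omar 0, Vikram 5, Uma 11, Yara 16. Yara and Grace advance.
Runoff: Yara is ranked above Grace on 21 ballots, Grace above Yara on 25.

Grace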